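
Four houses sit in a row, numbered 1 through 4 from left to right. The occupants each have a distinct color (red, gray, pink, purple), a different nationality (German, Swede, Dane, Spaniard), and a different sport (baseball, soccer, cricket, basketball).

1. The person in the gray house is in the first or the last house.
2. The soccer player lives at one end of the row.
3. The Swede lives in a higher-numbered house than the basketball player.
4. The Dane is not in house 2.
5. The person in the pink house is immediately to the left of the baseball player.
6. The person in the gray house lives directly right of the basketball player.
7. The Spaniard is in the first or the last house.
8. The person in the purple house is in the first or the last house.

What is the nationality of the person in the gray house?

By clue 6, the person in the gray house is in house 4.
From clue 6, the basketball player must be in house 3.
House 1's color must be purple (nothing else left).
The Swede is in house 4 (clue 3).
Clue 5: the person in the pink house is in house 3.
By clue 5, the baseball player is in house 4.
The only color still possible for house 2 is red.
House 1 nationality: only Spaniard fits.
The only nationality still possible for house 2 is German.
That leaves Dane as the nationality for house 3.
So house 1 gets soccer for sport.
House 2's sport must be cricket (nothing else left).
So: house 1 = purple/Spaniard/soccer, house 2 = red/German/cricket, house 3 = pink/Dane/basketball, house 4 = gray/Swede/baseball.

Swede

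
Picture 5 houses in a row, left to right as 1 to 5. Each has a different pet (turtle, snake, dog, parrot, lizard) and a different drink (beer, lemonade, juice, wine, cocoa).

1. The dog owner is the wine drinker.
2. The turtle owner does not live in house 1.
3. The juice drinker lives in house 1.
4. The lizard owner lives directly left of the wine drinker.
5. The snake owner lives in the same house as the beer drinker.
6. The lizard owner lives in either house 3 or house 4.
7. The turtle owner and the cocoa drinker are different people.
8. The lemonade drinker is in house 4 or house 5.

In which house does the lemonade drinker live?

5

By clue 3, the juice drinker is in house 1.
That leaves parrot as the pet for house 1.
The dog owner is narrowed to house 4 or 5; consider each.
Placing it in house 5 leads to a contradiction, so it's in house 4.
Clue 1 places the wine drinker in house 4.
The lizard owner is in house 3 (clue 4).
So house 3 gets cocoa for drink.
House 5 drink: only lemonade fits.
Clue 5 places the snake owner in house 2.
House 5 pet: only turtle fits.
That leaves beer as the drink for house 2.
So: house 1 = parrot/juice, house 2 = snake/beer, house 3 = lizard/cocoa, house 4 = dog/wine, house 5 = turtle/lemonade.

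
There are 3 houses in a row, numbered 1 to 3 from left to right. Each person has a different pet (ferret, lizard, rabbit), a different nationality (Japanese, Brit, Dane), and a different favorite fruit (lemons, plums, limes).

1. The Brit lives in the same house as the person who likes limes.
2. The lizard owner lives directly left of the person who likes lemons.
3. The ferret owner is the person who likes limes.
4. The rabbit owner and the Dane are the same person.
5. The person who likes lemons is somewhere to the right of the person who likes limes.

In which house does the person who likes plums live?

2

The only pet still possible for house 3 is rabbit.
Clue 4 places the Dane in house 3.
The ferret owner is narrowed to house 1 or 2; consider each.
Placing it in house 2 leads to a contradiction, so it's in house 1.
From clue 3, the person who likes limes must be in house 1.
So house 2 gets lizard for pet.
Clue 1: the Brit is in house 1.
From clue 2, the person who likes lemons must be in house 3.
That leaves Japanese as the nationality for house 2.
So house 2 gets plums for favorite fruit.
So: house 1 = ferret/Brit/limes, house 2 = lizard/Japanese/plums, house 3 = rabbit/Dane/lemons.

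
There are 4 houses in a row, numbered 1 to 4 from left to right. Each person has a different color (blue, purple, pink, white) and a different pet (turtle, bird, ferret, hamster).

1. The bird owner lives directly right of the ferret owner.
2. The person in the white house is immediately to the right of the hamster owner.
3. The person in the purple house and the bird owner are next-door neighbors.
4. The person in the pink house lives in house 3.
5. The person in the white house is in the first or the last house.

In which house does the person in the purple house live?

1

Clue 4: the person in the pink house is in house 3.
Clue 5: the person in the white house is in house 4.
The hamster owner is in house 3 (clue 2).
House 4 pet: only turtle fits.
Clue 1 places the ferret owner in house 1.
Clue 3: the person in the purple house is in house 1.
So house 2 gets blue for color.
The only pet still possible for house 2 is bird.
So: house 1 = purple/ferret, house 2 = blue/bird, house 3 = pink/hamster, house 4 = white/turtle.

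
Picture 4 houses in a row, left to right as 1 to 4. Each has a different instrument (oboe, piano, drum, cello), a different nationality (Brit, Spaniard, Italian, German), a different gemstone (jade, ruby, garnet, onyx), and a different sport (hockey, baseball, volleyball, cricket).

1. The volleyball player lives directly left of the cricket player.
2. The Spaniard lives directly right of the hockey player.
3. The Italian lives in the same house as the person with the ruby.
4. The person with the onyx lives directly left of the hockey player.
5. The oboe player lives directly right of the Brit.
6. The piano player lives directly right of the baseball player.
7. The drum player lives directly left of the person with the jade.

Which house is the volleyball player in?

House 4's sport must be cricket (nothing else left).
Clue 1 places the volleyball player in house 3.
The only sport still possible for house 1 is baseball.
House 2 sport: only hockey fits.
Clue 2 places the Spaniard in house 3.
From clue 4, the person with the onyx must be in house 1.
The piano player is in house 2 (clue 6).
Clue 5 places the oboe player in house 3.
Clue 5: the Brit is in house 2.
That leaves drum as the instrument for house 1.
House 4 instrument: only cello fits.
House 1's nationality must be German (nothing else left).
The only nationality still possible for house 4 is Italian.
That leaves garnet as the gemstone for house 3.
The person with the ruby is in house 4 (clue 3).
Clue 7: the person with the jade is in house 2.
So: house 1 = drum/German/onyx/baseball, house 2 = piano/Brit/jade/hockey, house 3 = oboe/Spaniard/garnet/volleyball, house 4 = cello/Italian/ruby/cricket.

3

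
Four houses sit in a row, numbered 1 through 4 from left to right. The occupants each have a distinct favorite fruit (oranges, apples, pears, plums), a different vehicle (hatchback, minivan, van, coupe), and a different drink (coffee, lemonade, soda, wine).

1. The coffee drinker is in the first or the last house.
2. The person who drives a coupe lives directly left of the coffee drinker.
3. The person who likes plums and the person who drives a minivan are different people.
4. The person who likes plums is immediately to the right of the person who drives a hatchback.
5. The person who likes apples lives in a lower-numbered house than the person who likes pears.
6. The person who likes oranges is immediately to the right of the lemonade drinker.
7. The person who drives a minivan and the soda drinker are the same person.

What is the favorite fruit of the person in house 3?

plums

From clue 2, the person who drives a coupe must be in house 3.
By clue 2, the coffee drinker is in house 4.
That leaves apples as the favorite fruit for house 1.
That leaves van as the vehicle for house 4.
The person who likes plums is narrowed to house 2 or 3; consider each.
Placing it in house 2 leads to a contradiction, so it's in house 3.
From clue 4, the person who drives a hatchback must be in house 2.
House 1 vehicle: only minivan fits.
Clue 7 places the soda drinker in house 1.
House 2's drink must be wine (nothing else left).
So house 3 gets lemonade for drink.
Clue 6 places the person who likes oranges in house 4.
House 2's favorite fruit must be pears (nothing else left).
So: house 1 = apples/minivan/soda, house 2 = pears/hatchback/wine, house 3 = plums/coupe/lemonade, house 4 = oranges/van/coffee.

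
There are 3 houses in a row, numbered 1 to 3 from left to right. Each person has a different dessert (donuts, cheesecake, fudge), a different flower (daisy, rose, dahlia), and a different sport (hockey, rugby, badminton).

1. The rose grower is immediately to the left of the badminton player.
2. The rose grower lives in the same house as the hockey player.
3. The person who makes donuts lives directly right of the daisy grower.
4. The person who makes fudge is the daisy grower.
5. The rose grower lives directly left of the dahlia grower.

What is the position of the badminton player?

3

House 3's flower must be dahlia (nothing else left).
The rose grower is in house 2 (clue 5).
So house 1 gets daisy for flower.
Clue 1: the badminton player is in house 3.
Clue 2: the hockey player is in house 2.
Clue 3 places the person who makes donuts in house 2.
From clue 4, the person who makes fudge must be in house 1.
So house 3 gets cheesecake for dessert.
So house 1 gets rugby for sport.
So: house 1 = fudge/daisy/rugby, house 2 = donuts/rose/hockey, house 3 = cheesecake/dahlia/badminton.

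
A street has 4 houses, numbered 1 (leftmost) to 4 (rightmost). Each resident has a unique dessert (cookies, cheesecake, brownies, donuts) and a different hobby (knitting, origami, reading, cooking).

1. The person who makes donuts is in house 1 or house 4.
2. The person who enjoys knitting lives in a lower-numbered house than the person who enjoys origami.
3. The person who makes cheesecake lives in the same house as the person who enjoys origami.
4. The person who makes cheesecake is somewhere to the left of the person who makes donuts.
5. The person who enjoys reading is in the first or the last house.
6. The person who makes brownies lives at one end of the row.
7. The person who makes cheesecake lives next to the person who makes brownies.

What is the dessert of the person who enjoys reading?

By clue 4, the person who makes donuts is in house 4.
The person who makes cheesecake is in house 2 (clue 7).
House 1 dessert: only brownies fits.
The only dessert still possible for house 3 is cookies.
Clue 3 places the person who enjoys origami in house 2.
That leaves cooking as the hobby for house 3.
The only hobby still possible for house 4 is reading.
House 1 hobby: only knitting fits.
So: house 1 = brownies/knitting, house 2 = cheesecake/origami, house 3 = cookies/cooking, house 4 = donuts/reading.

donuts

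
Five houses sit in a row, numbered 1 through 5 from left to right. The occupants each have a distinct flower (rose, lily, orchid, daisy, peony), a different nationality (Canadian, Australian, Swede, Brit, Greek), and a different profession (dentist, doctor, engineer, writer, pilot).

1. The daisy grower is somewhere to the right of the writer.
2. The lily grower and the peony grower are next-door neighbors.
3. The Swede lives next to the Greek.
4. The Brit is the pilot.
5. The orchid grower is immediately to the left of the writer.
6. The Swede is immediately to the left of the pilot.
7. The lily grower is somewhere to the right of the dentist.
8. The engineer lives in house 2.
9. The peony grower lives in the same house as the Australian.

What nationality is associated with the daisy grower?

Brit

The engineer is in house 2 (clue 8).
The daisy grower is narrowed to house 4 or 5; consider each.
Placing it in house 4 leads to a contradiction, so it's in house 5.
The orchid grower is narrowed to house 2 or 3; consider each.
Placing it in house 2 leads to a contradiction, so it's in house 3.
Clue 5: the writer is in house 4.
Clue 2: the lily grower is in house 2.
The peony grower is in house 1 (clue 2).
The dentist is in house 1 (clue 7).
Clue 9 places the Australian in house 1.
So house 4 gets rose for flower.
The Brit is narrowed to house 3 or 5; consider each.
Placing it in house 3 leads to a contradiction, so it's in house 5.
The pilot is in house 5 (clue 4).
Clue 6 places the Swede in house 4.
House 2 nationality: only Canadian fits.
The only nationality still possible for house 3 is Greek.
House 3 profession: only doctor fits.
So: house 1 = peony/Australian/dentist, house 2 = lily/Canadian/engineer, house 3 = orchid/Greek/doctor, house 4 = rose/Swede/writer, house 5 = daisy/Brit/pilot.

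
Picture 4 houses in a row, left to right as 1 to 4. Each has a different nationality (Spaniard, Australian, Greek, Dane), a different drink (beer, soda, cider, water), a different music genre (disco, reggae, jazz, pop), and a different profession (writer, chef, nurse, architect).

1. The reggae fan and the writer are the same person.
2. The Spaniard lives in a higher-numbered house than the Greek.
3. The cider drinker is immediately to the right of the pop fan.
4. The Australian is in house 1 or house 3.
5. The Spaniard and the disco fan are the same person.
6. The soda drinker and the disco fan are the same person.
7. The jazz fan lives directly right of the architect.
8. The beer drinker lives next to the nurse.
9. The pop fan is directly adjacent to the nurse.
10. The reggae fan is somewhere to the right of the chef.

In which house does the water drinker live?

4

House 1's music genre must be pop (nothing else left).
From clue 3, the cider drinker must be in house 2.
By clue 9, the nurse is in house 2.
The only profession still possible for house 4 is writer.
Clue 1: the reggae fan is in house 4.
So house 2 gets jazz for music genre.
So house 3 gets disco for music genre.
Clue 5: the Spaniard is in house 3.
Clue 6 places the soda drinker in house 3.
By clue 7, the architect is in house 1.
That leaves Australian as the nationality for house 1.
House 2's nationality must be Greek (nothing else left).
So house 4 gets Dane for nationality.
The only drink still possible for house 4 is water.
The only profession still possible for house 3 is chef.
House 1 drink: only beer fits.
So: house 1 = Australian/beer/pop/architect, house 2 = Greek/cider/jazz/nurse, house 3 = Spaniard/soda/disco/chef, house 4 = Dane/water/reggae/writer.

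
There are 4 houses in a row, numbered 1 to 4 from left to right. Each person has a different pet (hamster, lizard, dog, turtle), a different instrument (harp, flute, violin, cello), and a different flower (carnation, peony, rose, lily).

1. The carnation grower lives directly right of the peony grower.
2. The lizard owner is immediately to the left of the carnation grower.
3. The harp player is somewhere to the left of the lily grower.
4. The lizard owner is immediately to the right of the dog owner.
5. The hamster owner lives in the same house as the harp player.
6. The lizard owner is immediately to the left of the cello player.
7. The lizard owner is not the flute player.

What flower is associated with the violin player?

peony

The only pet still possible for house 4 is turtle.
The only flower still possible for house 1 is rose.
The dog owner is narrowed to house 1 or 2; consider each.
Placing it in house 1 leads to a contradiction, so it's in house 2.
From clue 4, the lizard owner must be in house 3.
The cello player is in house 4 (clue 6).
The only pet still possible for house 1 is hamster.
Clue 2: the carnation grower is in house 4.
Clue 5: the harp player is in house 1.
The only instrument still possible for house 2 is flute.
The only instrument still possible for house 3 is violin.
From clue 1, the peony grower must be in house 3.
That leaves lily as the flower for house 2.
So: house 1 = hamster/harp/rose, house 2 = dog/flute/lily, house 3 = lizard/violin/peony, house 4 = turtle/cello/carnation.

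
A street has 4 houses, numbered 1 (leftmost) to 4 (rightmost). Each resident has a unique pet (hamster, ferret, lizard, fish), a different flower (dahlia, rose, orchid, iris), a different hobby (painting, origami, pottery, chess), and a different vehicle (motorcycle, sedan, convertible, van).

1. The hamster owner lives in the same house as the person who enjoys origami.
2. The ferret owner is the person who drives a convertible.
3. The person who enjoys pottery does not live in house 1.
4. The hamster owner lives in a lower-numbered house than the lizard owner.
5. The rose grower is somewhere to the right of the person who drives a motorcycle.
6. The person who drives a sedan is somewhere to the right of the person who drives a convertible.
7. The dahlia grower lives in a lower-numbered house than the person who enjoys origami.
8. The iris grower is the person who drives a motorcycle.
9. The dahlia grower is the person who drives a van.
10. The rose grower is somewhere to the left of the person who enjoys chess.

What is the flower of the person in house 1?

dahlia

House 4's flower must be orchid (nothing else left).
That leaves painting as the hobby for house 1.
That leaves sedan as the vehicle for house 4.
So house 3 gets rose for flower.
That leaves convertible as the vehicle for house 3.
By clue 2, the ferret owner is in house 3.
By clue 10, the person who enjoys chess is in house 4.
The only pet still possible for house 1 is fish.
That leaves hamster as the pet for house 2.
House 4's pet must be lizard (nothing else left).
From clue 1, the person who enjoys origami must be in house 2.
By clue 7, the dahlia grower is in house 1.
By clue 9, the person who drives a van is in house 1.
So house 2 gets iris for flower.
The only hobby still possible for house 3 is pottery.
House 2's vehicle must be motorcycle (nothing else left).
So: house 1 = fish/dahlia/painting/van, house 2 = hamster/iris/origami/motorcycle, house 3 = ferret/rose/pottery/convertible, house 4 = lizard/orchid/chess/sedan.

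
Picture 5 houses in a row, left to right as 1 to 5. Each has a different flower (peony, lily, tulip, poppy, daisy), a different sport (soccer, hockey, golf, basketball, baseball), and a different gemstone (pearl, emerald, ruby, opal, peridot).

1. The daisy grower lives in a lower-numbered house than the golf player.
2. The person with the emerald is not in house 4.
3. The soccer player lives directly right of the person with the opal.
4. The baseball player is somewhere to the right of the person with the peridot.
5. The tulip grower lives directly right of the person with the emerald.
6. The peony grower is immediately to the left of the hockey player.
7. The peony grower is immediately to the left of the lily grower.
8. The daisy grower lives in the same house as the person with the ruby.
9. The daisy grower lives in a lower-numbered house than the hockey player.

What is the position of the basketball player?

House 1 sport: only basketball fits.
The only gemstone still possible for house 5 is pearl.
The tulip grower is narrowed to house 2 or 3 or 4; consider each.
Placing it in house 2 and house 3 leads to a contradiction, so it's in house 4.
Clue 5: the person with the emerald is in house 3.
That leaves poppy as the flower for house 5.
House 3's flower must be lily (nothing else left).
Clue 7 places the peony grower in house 2.
So house 1 gets daisy for flower.
From clue 6, the hockey player must be in house 3.
By clue 8, the person with the ruby is in house 1.
Clue 3: the soccer player is in house 5.
Clue 3 places the person with the opal in house 4.
House 2 sport: only golf fits.
That leaves baseball as the sport for house 4.
The only gemstone still possible for house 2 is peridot.
So: house 1 = daisy/basketball/ruby, house 2 = peony/golf/peridot, house 3 = lily/hockey/emerald, house 4 = tulip/baseball/opal, house 5 = poppy/soccer/pearl.

1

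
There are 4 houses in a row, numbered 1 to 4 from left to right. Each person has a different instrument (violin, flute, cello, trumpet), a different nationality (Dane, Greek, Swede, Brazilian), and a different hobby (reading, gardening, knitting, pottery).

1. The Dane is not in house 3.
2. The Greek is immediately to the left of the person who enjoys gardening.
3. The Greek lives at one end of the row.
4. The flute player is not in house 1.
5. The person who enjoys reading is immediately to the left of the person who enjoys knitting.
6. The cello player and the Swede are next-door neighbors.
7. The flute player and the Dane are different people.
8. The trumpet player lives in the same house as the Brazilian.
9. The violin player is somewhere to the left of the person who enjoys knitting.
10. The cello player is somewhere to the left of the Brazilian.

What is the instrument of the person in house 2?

The Greek is in house 1 (clue 3).
By clue 2, the person who enjoys gardening is in house 2.
Clue 5 places the person who enjoys reading in house 3.
From clue 5, the person who enjoys knitting must be in house 4.
That leaves pottery as the hobby for house 1.
The Dane is narrowed to house 2 or 4; consider each.
Placing it in house 4 leads to a contradiction, so it's in house 2.
House 1's instrument must be violin (nothing else left).
House 2 instrument: only cello fits.
By clue 6, the Swede is in house 3.
So house 4 gets Brazilian for nationality.
Clue 8: the trumpet player is in house 4.
So house 3 gets flute for instrument.
So: house 1 = violin/Greek/pottery, house 2 = cello/Dane/gardening, house 3 = flute/Swede/reading, house 4 = trumpet/Brazilian/knitting.

cello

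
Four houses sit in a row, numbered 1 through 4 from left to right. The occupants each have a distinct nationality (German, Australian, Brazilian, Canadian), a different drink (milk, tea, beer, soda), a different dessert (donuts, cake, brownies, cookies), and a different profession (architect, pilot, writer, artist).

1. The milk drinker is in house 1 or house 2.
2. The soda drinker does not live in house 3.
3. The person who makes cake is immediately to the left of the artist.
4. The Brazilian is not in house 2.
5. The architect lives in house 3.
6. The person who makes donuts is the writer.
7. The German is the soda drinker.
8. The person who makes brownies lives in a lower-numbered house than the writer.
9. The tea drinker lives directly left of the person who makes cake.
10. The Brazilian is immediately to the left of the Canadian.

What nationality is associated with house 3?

By clue 5, the architect is in house 3.
House 3 drink: only beer fits.
House 4 drink: only soda fits.
House 1 profession: only pilot fits.
Clue 3 places the person who makes cake in house 3.
By clue 3, the artist is in house 4.
The German is in house 4 (clue 7).
The tea drinker is in house 2 (clue 9).
So house 2 gets Canadian for nationality.
That leaves milk as the drink for house 1.
The only profession still possible for house 2 is writer.
By clue 6, the person who makes donuts is in house 2.
From clue 8, the person who makes brownies must be in house 1.
From clue 10, the Brazilian must be in house 1.
House 3's nationality must be Australian (nothing else left).
House 4's dessert must be cookies (nothing else left).
So: house 1 = Brazilian/milk/brownies/pilot, house 2 = Canadian/tea/donuts/writer, house 3 = Australian/beer/cake/architect, house 4 = German/soda/cookies/artist.

Australian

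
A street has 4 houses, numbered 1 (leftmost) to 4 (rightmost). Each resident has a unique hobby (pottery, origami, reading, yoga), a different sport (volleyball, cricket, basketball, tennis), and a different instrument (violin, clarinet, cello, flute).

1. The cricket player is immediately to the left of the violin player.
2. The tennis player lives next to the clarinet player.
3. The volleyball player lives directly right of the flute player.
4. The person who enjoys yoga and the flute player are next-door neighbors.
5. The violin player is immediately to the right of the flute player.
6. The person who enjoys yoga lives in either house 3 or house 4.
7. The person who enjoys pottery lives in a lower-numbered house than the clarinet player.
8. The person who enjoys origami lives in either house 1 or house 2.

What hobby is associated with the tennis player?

That leaves cello as the instrument for house 1.
The person who enjoys origami is narrowed to house 1 or 2; consider each.
Placing it in house 1 leads to a contradiction, so it's in house 2.
The person who enjoys pottery is narrowed to house 1 or 3; consider each.
Placing it in house 3 leads to a contradiction, so it's in house 1.
The person who enjoys reading is narrowed to house 3 or 4; consider each.
Placing it in house 4 leads to a contradiction, so it's in house 3.
So house 4 gets yoga for hobby.
By clue 4, the flute player is in house 3.
From clue 5, the violin player must be in house 4.
So house 2 gets clarinet for instrument.
By clue 1, the cricket player is in house 3.
The volleyball player is in house 4 (clue 3).
House 1 sport: only tennis fits.
House 2's sport must be basketball (nothing else left).
So: house 1 = pottery/tennis/cello, house 2 = origami/basketball/clarinet, house 3 = reading/cricket/flute, house 4 = yoga/volleyball/violin.

pottery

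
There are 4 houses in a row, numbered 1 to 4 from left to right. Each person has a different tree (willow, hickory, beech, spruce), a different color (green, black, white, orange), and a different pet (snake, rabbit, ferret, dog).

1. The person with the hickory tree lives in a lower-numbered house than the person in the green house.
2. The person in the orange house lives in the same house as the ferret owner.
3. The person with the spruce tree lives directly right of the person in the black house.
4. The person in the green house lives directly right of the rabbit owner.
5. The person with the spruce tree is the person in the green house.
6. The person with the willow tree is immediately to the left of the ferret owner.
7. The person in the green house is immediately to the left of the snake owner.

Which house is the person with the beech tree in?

4

The only tree still possible for house 4 is beech.
The person with the hickory tree is narrowed to house 1 or 2; consider each.
Placing it in house 2 leads to a contradiction, so it's in house 1.
The person with the spruce tree is narrowed to house 2 or 3; consider each.
Placing it in house 3 leads to a contradiction, so it's in house 2.
Clue 3 places the person in the black house in house 1.
Clue 5: the person in the green house is in house 2.
Clue 7 places the snake owner in house 3.
House 3's tree must be willow (nothing else left).
That leaves ferret as the pet for house 4.
Clue 2: the person in the orange house is in house 4.
The rabbit owner is in house 1 (clue 4).
House 3 color: only white fits.
House 2 pet: only dog fits.
So: house 1 = hickory/black/rabbit, house 2 = spruce/green/dog, house 3 = willow/white/snake, house 4 = beech/orange/ferret.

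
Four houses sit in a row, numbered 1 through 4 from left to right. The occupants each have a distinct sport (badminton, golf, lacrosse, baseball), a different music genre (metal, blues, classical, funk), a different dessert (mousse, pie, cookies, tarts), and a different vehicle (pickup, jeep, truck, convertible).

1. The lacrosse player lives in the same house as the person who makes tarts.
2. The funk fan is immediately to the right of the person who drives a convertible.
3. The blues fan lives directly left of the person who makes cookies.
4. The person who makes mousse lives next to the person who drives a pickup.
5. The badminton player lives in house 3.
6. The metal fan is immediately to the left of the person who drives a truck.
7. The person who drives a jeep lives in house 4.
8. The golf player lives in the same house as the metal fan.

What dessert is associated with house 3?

cookies

The badminton player is in house 3 (clue 5).
Clue 7 places the person who drives a jeep in house 4.
The golf player is narrowed to house 1 or 2; consider each.
Placing it in house 2 leads to a contradiction, so it's in house 1.
From clue 8, the metal fan must be in house 1.
Clue 6 places the person who drives a truck in house 2.
So house 1 gets pie for dessert.
So house 3 gets cookies for dessert.
Clue 3 places the blues fan in house 2.
The only music genre still possible for house 3 is classical.
That leaves funk as the music genre for house 4.
Clue 2 places the person who drives a convertible in house 3.
That leaves pickup as the vehicle for house 1.
Clue 4 places the person who makes mousse in house 2.
House 4's dessert must be tarts (nothing else left).
The lacrosse player is in house 4 (clue 1).
House 2 sport: only baseball fits.
So: house 1 = golf/metal/pie/pickup, house 2 = baseball/blues/mousse/truck, house 3 = badminton/classical/cookies/convertible, house 4 = lacrosse/funk/tarts/jeep.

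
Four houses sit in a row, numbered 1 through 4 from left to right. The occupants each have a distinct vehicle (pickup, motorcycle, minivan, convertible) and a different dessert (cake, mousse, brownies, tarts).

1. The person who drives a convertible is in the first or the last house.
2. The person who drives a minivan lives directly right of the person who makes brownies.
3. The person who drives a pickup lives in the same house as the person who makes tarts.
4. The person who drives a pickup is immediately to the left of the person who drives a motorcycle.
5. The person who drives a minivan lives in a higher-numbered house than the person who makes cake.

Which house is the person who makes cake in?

House 4 dessert: only mousse fits.
The person who drives a convertible is narrowed to house 1 or 4; consider each.
Placing it in house 4 leads to a contradiction, so it's in house 1.
The person who drives a motorcycle is narrowed to house 3 or 4; consider each.
Placing it in house 4 leads to a contradiction, so it's in house 3.
The person who drives a pickup is in house 2 (clue 4).
That leaves minivan as the vehicle for house 4.
By clue 2, the person who makes brownies is in house 3.
From clue 3, the person who makes tarts must be in house 2.
So house 1 gets cake for dessert.
So: house 1 = convertible/cake, house 2 = pickup/tarts, house 3 = motorcycle/brownies, house 4 = minivan/mousse.

1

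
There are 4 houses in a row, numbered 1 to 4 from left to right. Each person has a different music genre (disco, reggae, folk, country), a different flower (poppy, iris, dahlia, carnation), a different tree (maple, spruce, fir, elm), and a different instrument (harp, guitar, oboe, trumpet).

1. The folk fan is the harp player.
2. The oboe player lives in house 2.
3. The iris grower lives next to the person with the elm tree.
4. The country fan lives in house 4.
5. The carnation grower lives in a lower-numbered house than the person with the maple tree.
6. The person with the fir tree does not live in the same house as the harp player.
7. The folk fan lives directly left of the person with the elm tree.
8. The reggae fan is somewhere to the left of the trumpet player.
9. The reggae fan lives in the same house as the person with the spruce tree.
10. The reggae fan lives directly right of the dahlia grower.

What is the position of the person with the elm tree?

4

Clue 2 places the oboe player in house 2.
Clue 4: the country fan is in house 4.
House 1 tree: only fir fits.
Clue 6 places the harp player in house 3.
So house 4 gets poppy for flower.
The only instrument still possible for house 1 is guitar.
That leaves trumpet as the instrument for house 4.
The folk fan is in house 3 (clue 1).
The person with the elm tree is in house 4 (clue 7).
House 1's music genre must be disco (nothing else left).
That leaves reggae as the music genre for house 2.
The iris grower is in house 3 (clue 3).
The person with the spruce tree is in house 2 (clue 9).
Clue 10: the dahlia grower is in house 1.
That leaves carnation as the flower for house 2.
House 3's tree must be maple (nothing else left).
So: house 1 = disco/dahlia/fir/guitar, house 2 = reggae/carnation/spruce/oboe, house 3 = folk/iris/maple/harp, house 4 = country/poppy/elm/trumpet.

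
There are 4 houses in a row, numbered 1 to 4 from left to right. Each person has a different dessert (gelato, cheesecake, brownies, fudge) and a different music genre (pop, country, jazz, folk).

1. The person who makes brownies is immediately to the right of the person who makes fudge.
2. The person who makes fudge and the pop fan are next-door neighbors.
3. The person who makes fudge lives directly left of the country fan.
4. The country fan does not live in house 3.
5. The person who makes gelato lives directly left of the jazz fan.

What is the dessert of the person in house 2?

So house 1 gets folk for music genre.
That leaves jazz as the music genre for house 3.
Clue 5 places the person who makes gelato in house 2.
The only dessert still possible for house 4 is brownies.
From clue 1, the person who makes fudge must be in house 3.
By clue 3, the country fan is in house 4.
The only dessert still possible for house 1 is cheesecake.
House 2's music genre must be pop (nothing else left).
So: house 1 = cheesecake/folk, house 2 = gelato/pop, house 3 = fudge/jazz, house 4 = brownies/country.

gelato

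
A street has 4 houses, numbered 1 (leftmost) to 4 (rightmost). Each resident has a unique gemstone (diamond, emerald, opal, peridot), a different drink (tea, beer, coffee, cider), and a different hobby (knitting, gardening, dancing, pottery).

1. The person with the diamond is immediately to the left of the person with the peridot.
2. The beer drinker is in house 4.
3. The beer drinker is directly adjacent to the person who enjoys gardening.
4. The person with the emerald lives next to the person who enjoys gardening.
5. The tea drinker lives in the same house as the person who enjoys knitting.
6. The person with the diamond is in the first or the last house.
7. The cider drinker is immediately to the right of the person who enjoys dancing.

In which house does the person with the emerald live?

4

The beer drinker is in house 4 (clue 2).
Clue 3: the person who enjoys gardening is in house 3.
Clue 6: the person with the diamond is in house 1.
From clue 1, the person with the peridot must be in house 2.
House 3's gemstone must be opal (nothing else left).
So house 4 gets emerald for gemstone.
That leaves pottery as the hobby for house 4.
The cider drinker is narrowed to house 2 or 3; consider each.
Placing it in house 2 leads to a contradiction, so it's in house 3.
From clue 7, the person who enjoys dancing must be in house 2.
The only hobby still possible for house 1 is knitting.
By clue 5, the tea drinker is in house 1.
So house 2 gets coffee for drink.
So: house 1 = diamond/tea/knitting, house 2 = peridot/coffee/dancing, house 3 = opal/cider/gardening, house 4 = emerald/beer/pottery.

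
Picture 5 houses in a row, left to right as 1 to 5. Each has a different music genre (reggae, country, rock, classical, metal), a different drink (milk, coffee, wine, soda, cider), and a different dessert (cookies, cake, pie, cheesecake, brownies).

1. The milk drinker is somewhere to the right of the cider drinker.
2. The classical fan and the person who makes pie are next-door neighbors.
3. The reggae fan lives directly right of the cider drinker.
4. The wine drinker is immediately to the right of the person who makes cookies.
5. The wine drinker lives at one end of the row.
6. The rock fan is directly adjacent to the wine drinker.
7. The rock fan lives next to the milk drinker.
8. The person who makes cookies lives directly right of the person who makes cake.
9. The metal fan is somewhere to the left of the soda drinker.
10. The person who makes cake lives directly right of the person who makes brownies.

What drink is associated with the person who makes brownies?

cider

From clue 5, the wine drinker must be in house 5.
Clue 6 places the rock fan in house 4.
From clue 4, the person who makes cookies must be in house 4.
Clue 8 places the person who makes cake in house 3.
From clue 10, the person who makes brownies must be in house 2.
The only drink still possible for house 3 is milk.
That leaves cheesecake as the dessert for house 5.
Clue 2: the classical fan is in house 2.
House 5's music genre must be country (nothing else left).
House 1's dessert must be pie (nothing else left).
Clue 3 places the cider drinker in house 2.
That leaves metal as the music genre for house 1.
House 3's music genre must be reggae (nothing else left).
The only drink still possible for house 1 is coffee.
House 4 drink: only soda fits.
So: house 1 = metal/coffee/pie, house 2 = classical/cider/brownies, house 3 = reggae/milk/cake, house 4 = rock/soda/cookies, house 5 = country/wine/cheesecake.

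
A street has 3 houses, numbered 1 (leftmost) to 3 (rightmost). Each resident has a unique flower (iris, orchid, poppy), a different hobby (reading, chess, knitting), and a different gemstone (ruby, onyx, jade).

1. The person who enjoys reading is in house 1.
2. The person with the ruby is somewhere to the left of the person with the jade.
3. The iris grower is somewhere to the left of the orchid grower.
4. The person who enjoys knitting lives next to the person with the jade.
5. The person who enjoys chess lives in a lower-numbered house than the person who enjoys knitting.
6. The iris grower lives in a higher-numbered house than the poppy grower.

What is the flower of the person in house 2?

By clue 1, the person who enjoys reading is in house 1.
From clue 6, the iris grower must be in house 2.
The poppy grower is in house 1 (clue 6).
That leaves orchid as the flower for house 3.
House 2's hobby must be chess (nothing else left).
House 3's hobby must be knitting (nothing else left).
Clue 4 places the person with the jade in house 2.
That leaves onyx as the gemstone for house 3.
House 1 gemstone: only ruby fits.
So: house 1 = poppy/reading/ruby, house 2 = iris/chess/jade, house 3 = orchid/knitting/onyx.

iris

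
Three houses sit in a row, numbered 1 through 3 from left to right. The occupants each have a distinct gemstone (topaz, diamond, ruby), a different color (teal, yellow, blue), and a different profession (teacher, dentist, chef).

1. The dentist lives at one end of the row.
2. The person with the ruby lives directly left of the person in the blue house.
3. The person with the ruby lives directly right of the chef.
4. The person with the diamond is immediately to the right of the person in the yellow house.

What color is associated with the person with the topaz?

Clue 3 places the person with the ruby in house 2.
From clue 3, the chef must be in house 1.
That leaves topaz as the gemstone for house 1.
House 3's gemstone must be diamond (nothing else left).
That leaves teacher as the profession for house 2.
House 3 profession: only dentist fits.
By clue 2, the person in the blue house is in house 3.
By clue 4, the person in the yellow house is in house 2.
House 1 color: only teal fits.
So: house 1 = topaz/teal/chef, house 2 = ruby/yellow/teacher, house 3 = diamond/blue/dentist.

teal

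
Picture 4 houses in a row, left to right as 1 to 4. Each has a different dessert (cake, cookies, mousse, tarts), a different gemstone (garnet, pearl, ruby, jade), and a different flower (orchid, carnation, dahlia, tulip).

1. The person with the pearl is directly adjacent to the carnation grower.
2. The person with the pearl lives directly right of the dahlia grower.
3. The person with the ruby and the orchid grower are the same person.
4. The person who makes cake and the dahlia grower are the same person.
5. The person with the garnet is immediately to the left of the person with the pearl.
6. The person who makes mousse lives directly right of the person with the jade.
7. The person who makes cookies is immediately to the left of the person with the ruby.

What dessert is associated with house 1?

cake

The person who makes cake is narrowed to house 1 or 2 or 3; consider each.
Placing it in house 2 and house 3 leads to a contradiction, so it's in house 1.
By clue 4, the dahlia grower is in house 1.
The person with the pearl is in house 2 (clue 2).
The person with the garnet is in house 1 (clue 5).
The only gemstone still possible for house 3 is jade.
That leaves ruby as the gemstone for house 4.
The carnation grower is in house 3 (clue 1).
From clue 3, the orchid grower must be in house 4.
Clue 6: the person who makes mousse is in house 4.
The person who makes cookies is in house 3 (clue 7).
House 2's dessert must be tarts (nothing else left).
House 2 flower: only tulip fits.
So: house 1 = cake/garnet/dahlia, house 2 = tarts/pearl/tulip, house 3 = cookies/jade/carnation, house 4 = mousse/ruby/orchid.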